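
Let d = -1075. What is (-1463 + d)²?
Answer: 6441444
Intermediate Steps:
(-1463 + d)² = (-1463 - 1075)² = (-2538)² = 6441444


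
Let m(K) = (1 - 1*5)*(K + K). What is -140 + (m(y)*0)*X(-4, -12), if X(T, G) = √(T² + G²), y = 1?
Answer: -140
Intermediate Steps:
m(K) = -8*K (m(K) = (1 - 5)*(2*K) = -8*K)
X(T, G) = √(G² + T²)
-140 + (m(y)*0)*X(-4, -12) = -140 + (-8*1*0)*√((-12)² + (-4)²) = -140 + (-8*0)*√(144 + 16) = -140 + 0*√160 = -140 + 0*(4*√10) = -140 + 0 = -140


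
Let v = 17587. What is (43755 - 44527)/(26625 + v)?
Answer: -193/11053 ≈ -0.017461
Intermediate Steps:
(43755 - 44527)/(26625 + v) = (43755 - 44527)/(26625 + 17587) = -772/44212 = -772*1/44212 = -193/11053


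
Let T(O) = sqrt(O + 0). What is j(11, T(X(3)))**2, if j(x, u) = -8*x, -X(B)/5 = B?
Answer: 7744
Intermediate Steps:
X(B) = -5*B
T(O) = sqrt(O)
j(11, T(X(3)))**2 = (-8*11)**2 = (-88)**2 = 7744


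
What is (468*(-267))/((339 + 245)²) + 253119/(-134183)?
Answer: -25773681153/11440979312 ≈ -2.2528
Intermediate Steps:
(468*(-267))/((339 + 245)²) + 253119/(-134183) = -124956/(584²) + 253119*(-1/134183) = -124956/341056 - 253119/134183 = -124956*1/341056 - 253119/134183 = -31239/85264 - 253119/134183 = -25773681153/11440979312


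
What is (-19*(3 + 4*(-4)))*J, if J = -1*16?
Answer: -3952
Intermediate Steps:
J = -16
(-19*(3 + 4*(-4)))*J = -19*(3 + 4*(-4))*(-16) = -19*(3 - 16)*(-16) = -19*(-13)*(-16) = 247*(-16) = -3952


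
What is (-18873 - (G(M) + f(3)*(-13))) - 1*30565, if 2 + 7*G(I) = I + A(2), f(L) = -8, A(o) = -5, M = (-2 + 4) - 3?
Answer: -346786/7 ≈ -49541.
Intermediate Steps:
M = -1 (M = 2 - 3 = -1)
G(I) = -1 + I/7 (G(I) = -2/7 + (I - 5)/7 = -2/7 + (-5 + I)/7 = -2/7 + (-5/7 + I/7) = -1 + I/7)
(-18873 - (G(M) + f(3)*(-13))) - 1*30565 = (-18873 - ((-1 + (1/7)*(-1)) - 8*(-13))) - 1*30565 = (-18873 - ((-1 - 1/7) + 104)) - 30565 = (-18873 - (-8/7 + 104)) - 30565 = (-18873 - 1*720/7) - 30565 = (-18873 - 720/7) - 30565 = -132831/7 - 30565 = -346786/7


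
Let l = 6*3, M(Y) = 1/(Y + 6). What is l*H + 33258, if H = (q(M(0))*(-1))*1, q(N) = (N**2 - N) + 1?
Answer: 66485/2 ≈ 33243.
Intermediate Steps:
M(Y) = 1/(6 + Y)
l = 18
q(N) = 1 + N**2 - N
H = -31/36 (H = ((1 + (1/(6 + 0))**2 - 1/(6 + 0))*(-1))*1 = ((1 + (1/6)**2 - 1/6)*(-1))*1 = ((1 + (1/6)**2 - 1*1/6)*(-1))*1 = ((1 + 1/36 - 1/6)*(-1))*1 = ((31/36)*(-1))*1 = -31/36*1 = -31/36 ≈ -0.86111)
l*H + 33258 = 18*(-31/36) + 33258 = -31/2 + 33258 = 66485/2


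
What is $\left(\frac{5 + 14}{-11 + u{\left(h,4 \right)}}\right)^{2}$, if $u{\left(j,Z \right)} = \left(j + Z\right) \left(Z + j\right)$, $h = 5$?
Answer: $\frac{361}{4900} \approx 0.073673$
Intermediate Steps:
$u{\left(j,Z \right)} = \left(Z + j\right)^{2}$ ($u{\left(j,Z \right)} = \left(Z + j\right) \left(Z + j\right) = \left(Z + j\right)^{2}$)
$\left(\frac{5 + 14}{-11 + u{\left(h,4 \right)}}\right)^{2} = \left(\frac{5 + 14}{-11 + \left(4 + 5\right)^{2}}\right)^{2} = \left(\frac{19}{-11 + 9^{2}}\right)^{2} = \left(\frac{19}{-11 + 81}\right)^{2} = \left(\frac{19}{70}\right)^{2} = \frac{361}{4900}$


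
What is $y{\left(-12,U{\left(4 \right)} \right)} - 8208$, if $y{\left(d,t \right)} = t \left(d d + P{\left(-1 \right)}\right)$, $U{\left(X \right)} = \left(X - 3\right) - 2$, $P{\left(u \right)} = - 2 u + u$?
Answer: $-8353$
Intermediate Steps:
$P{\left(u \right)} = - u$
$U{\left(X \right)} = -5 + X$ ($U{\left(X \right)} = \left(-3 + X\right) - 2 = -5 + X$)
$y{\left(d,t \right)} = t \left(1 + d^{2}\right)$ ($y{\left(d,t \right)} = t \left(d d - -1\right) = t \left(d^{2} + 1\right) = t \left(1 + d^{2}\right)$)
$y{\left(-12,U{\left(4 \right)} \right)} - 8208 = \left(-5 + 4\right) \left(1 + \left(-12\right)^{2}\right) - 8208 = - (1 + 144) - 8208 = \left(-1\right) 145 - 8208 = -145 - 8208 = -8353$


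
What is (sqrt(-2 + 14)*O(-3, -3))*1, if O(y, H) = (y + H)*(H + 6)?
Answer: -36*sqrt(3) ≈ -62.354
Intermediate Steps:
O(y, H) = (6 + H)*(H + y) (O(y, H) = (H + y)*(6 + H) = (6 + H)*(H + y))
(sqrt(-2 + 14)*O(-3, -3))*1 = (sqrt(-2 + 14)*((-3)**2 + 6*(-3) + 6*(-3) - 3*(-3)))*1 = (sqrt(12)*(9 - 18 - 18 + 9))*1 = ((2*sqrt(3))*(-18))*1 = -36*sqrt(3)*1 = -36*sqrt(3)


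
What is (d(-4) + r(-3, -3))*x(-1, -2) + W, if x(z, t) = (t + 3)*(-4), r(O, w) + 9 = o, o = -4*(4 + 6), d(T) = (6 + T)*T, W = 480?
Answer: 708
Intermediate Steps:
d(T) = T*(6 + T)
o = -40 (o = -4*10 = -40)
r(O, w) = -49 (r(O, w) = -9 - 40 = -49)
x(z, t) = -12 - 4*t (x(z, t) = (3 + t)*(-4) = -12 - 4*t)
(d(-4) + r(-3, -3))*x(-1, -2) + W = (-4*(6 - 4) - 49)*(-12 - 4*(-2)) + 480 = (-4*2 - 49)*(-12 + 8) + 480 = (-8 - 49)*(-4) + 480 = -57*(-4) + 480 = 228 + 480 = 708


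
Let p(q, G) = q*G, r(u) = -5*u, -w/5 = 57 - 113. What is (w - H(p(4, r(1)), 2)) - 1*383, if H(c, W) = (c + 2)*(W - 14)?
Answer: -319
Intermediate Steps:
w = 280 (w = -5*(57 - 113) = -5*(-56) = 280)
p(q, G) = G*q
H(c, W) = (-14 + W)*(2 + c) (H(c, W) = (2 + c)*(-14 + W) = (-14 + W)*(2 + c))
(w - H(p(4, r(1)), 2)) - 1*383 = (280 - (-28 - 14*(-5*1)*4 + 2*2 + 2*(-5*1*4))) - 1*383 = (280 - (-28 - (-70)*4 + 4 + 2*(-5*4))) - 383 = (280 - (-28 - 14*(-20) + 4 + 2*(-20))) - 383 = (280 - (-28 + 280 + 4 - 40)) - 383 = (280 - 1*216) - 383 = (280 - 216) - 383 = 64 - 383 = -319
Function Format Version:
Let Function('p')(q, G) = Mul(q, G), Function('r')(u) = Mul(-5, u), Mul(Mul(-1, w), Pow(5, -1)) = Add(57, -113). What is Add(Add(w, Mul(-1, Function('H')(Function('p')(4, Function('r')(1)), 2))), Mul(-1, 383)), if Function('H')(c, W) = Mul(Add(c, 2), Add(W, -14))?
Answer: -319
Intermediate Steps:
w = 280 (w = Mul(-5, Add(57, -113)) = Mul(-5, -56) = 280)
Function('p')(q, G) = Mul(G, q)
Function('H')(c, W) = Mul(Add(-14, W), Add(2, c)) (Function('H')(c, W) = Mul(Add(2, c), Add(-14, W)) = Mul(Add(-14, W), Add(2, c)))
Add(Add(w, Mul(-1, Function('H')(Function('p')(4, Function('r')(1)), 2))), Mul(-1, 383)) = Add(Add(280, Mul(-1, Add(-28, Mul(-14, Mul(Mul(-5, 1), 4)), Mul(2, 2), Mul(2, Mul(Mul(-5, 1), 4))))), Mul(-1, 383)) = Add(Add(280, Mul(-1, Add(-28, Mul(-14, Mul(-5, 4)), 4, Mul(2, Mul(-5, 4))))), -383) = Add(Add(280, Mul(-1, Add(-28, Mul(-14, -20), 4, Mul(2, -20)))), -383) = Add(Add(280, Mul(-1, Add(-28, 280, 4, -40))), -383) = Add(Add(280, Mul(-1, 216)), -383) = Add(Add(280, -216), -383) = Add(64, -383) = -319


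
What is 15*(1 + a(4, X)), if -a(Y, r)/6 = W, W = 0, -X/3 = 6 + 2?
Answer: 15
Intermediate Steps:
X = -24 (X = -3*(6 + 2) = -3*8 = -24)
a(Y, r) = 0 (a(Y, r) = -6*0 = 0)
15*(1 + a(4, X)) = 15*(1 + 0) = 15*1 = 15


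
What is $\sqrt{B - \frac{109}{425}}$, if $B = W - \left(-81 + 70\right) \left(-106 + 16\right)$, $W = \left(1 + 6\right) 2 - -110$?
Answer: $\frac{i \sqrt{6258703}}{85} \approx 29.432 i$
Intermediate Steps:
$W = 124$ ($W = 7 \cdot 2 + 110 = 14 + 110 = 124$)
$B = -866$ ($B = 124 - \left(-81 + 70\right) \left(-106 + 16\right) = 124 - \left(-11\right) \left(-90\right) = 124 - 990 = -866$)
$\sqrt{B - \frac{109}{425}} = \sqrt{-866 - \frac{109}{425}} = \sqrt{- \frac{368159}{425}} = \frac{i \sqrt{6258703}}{85}$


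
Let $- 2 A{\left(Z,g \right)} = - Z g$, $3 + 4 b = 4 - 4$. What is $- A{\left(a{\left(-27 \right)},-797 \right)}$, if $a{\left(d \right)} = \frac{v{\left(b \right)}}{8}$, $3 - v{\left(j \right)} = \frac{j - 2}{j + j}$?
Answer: $\frac{5579}{96} \approx 58.115$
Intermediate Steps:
$b = - \frac{3}{4}$ ($b = - \frac{3}{4} + \frac{4 - 4}{4} = - \frac{3}{4} + \frac{1}{4} \cdot 0 = - \frac{3}{4} + 0 = - \frac{3}{4} \approx -0.75$)
$v{\left(j \right)} = 3 - \frac{-2 + j}{2 j}$ ($v{\left(j \right)} = 3 - \frac{j - 2}{j + j} = 3 - \frac{-2 + j}{2 j}$)
$a{\left(d \right)} = \frac{7}{48}$ ($a{\left(d \right)} = \frac{\frac{5}{2} + \frac{1}{- \frac{3}{4}}}{8} = \left(\frac{5}{2} - \frac{4}{3}\right) \frac{1}{8} = \frac{7}{6} \cdot \frac{1}{8} = \frac{7}{48}$)
$A{\left(Z,g \right)} = \frac{Z g}{2}$ ($A{\left(Z,g \right)} = - \frac{\left(-1\right) Z g}{2} = \frac{Z g}{2}$)
$- A{\left(a{\left(-27 \right)},-797 \right)} = - \frac{7 \left(-797\right)}{2 \cdot 48} = \left(-1\right) \left(- \frac{5579}{96}\right) = \frac{5579}{96}$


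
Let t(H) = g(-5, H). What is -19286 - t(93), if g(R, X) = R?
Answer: -19281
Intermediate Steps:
t(H) = -5
-19286 - t(93) = -19286 - 1*(-5) = -19286 + 5 = -19281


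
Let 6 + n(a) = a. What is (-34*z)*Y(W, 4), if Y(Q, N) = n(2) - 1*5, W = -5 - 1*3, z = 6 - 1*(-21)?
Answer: 8262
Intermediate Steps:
n(a) = -6 + a
z = 27 (z = 6 + 21 = 27)
W = -8 (W = -5 - 3 = -8)
Y(Q, N) = -9 (Y(Q, N) = (-6 + 2) - 1*5 = -4 - 5 = -9)
(-34*z)*Y(W, 4) = -34*27*(-9) = -918*(-9) = 8262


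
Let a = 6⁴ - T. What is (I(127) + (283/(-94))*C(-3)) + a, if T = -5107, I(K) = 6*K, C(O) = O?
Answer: 674359/94 ≈ 7174.0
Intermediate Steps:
a = 6403 (a = 6⁴ - 1*(-5107) = 1296 + 5107 = 6403)
(I(127) + (283/(-94))*C(-3)) + a = (6*127 + (283/(-94))*(-3)) + 6403 = (762 + (283*(-1/94))*(-3)) + 6403 = (762 - 283/94*(-3)) + 6403 = (762 + 849/94) + 6403 = 72477/94 + 6403 = 674359/94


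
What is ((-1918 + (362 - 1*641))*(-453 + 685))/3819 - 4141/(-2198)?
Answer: -1104514913/8394162 ≈ -131.58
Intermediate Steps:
((-1918 + (362 - 1*641))*(-453 + 685))/3819 - 4141/(-2198) = ((-1918 + (362 - 641))*232)*(1/3819) - 4141*(-1/2198) = ((-1918 - 279)*232)*(1/3819) + 4141/2198 = -2197*232*(1/3819) + 4141/2198 = -509704*1/3819 + 4141/2198 = -509704/3819 + 4141/2198 = -1104514913/8394162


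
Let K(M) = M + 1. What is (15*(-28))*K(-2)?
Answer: 420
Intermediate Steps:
K(M) = 1 + M
(15*(-28))*K(-2) = (15*(-28))*(1 - 2) = -420*(-1) = 420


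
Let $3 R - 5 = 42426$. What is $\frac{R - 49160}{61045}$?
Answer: $- \frac{105049}{183135} \approx -0.57362$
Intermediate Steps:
$R = \frac{42431}{3}$ ($R = \frac{5}{3} + \frac{1}{3} \cdot 42426 = \frac{5}{3} + 14142 = \frac{42431}{3} \approx 14144.0$)
$\frac{R - 49160}{61045} = \frac{\frac{42431}{3} - 49160}{61045} = \left(- \frac{105049}{3}\right) \frac{1}{61045} = - \frac{105049}{183135}$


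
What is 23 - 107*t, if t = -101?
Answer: 10830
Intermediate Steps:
23 - 107*t = 23 - 107*(-101) = 23 + 10807 = 10830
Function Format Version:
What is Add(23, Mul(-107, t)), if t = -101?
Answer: 10830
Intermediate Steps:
Add(23, Mul(-107, t)) = Add(23, Mul(-107, -101)) = Add(23, 10807) = 10830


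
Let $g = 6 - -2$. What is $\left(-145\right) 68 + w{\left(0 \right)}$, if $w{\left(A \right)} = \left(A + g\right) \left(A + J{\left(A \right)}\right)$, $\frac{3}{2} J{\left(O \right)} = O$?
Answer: $-9860$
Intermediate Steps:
$g = 8$ ($g = 6 + 2 = 8$)
$J{\left(O \right)} = \frac{2 O}{3}$
$w{\left(A \right)} = \frac{5 A \left(8 + A\right)}{3}$ ($w{\left(A \right)} = \left(A + 8\right) \left(A + \frac{2 A}{3}\right) = \left(8 + A\right) \frac{5 A}{3} = \frac{5 A \left(8 + A\right)}{3}$)
$\left(-145\right) 68 + w{\left(0 \right)} = \left(-145\right) 68 + \frac{5}{3} \cdot 0 \left(8 + 0\right) = -9860 + \frac{5}{3} \cdot 0 \cdot 8 = -9860 + 0 = -9860$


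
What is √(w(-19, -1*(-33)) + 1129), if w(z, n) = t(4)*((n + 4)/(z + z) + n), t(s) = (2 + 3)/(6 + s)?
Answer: 3*√183711/38 ≈ 33.838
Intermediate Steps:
t(s) = 5/(6 + s)
w(z, n) = n/2 + (4 + n)/(4*z) (w(z, n) = (5/(6 + 4))*((n + 4)/(z + z) + n) = (5/10)*((4 + n)/((2*z)) + n) = (5*(⅒))*((4 + n)*(1/(2*z)) + n) = ((4 + n)/(2*z) + n)/2 = (n + (4 + n)/(2*z))/2 = n/2 + (4 + n)/(4*z))
√(w(-19, -1*(-33)) + 1129) = √((¼)*(4 - 1*(-33) + 2*(-1*(-33))*(-19))/(-19) + 1129) = √((¼)*(-1/19)*(4 + 33 + 2*33*(-19)) + 1129) = √((¼)*(-1/19)*(4 + 33 - 1254) + 1129) = √((¼)*(-1/19)*(-1217) + 1129) = √(1217/76 + 1129) = √(87021/76) = 3*√183711/38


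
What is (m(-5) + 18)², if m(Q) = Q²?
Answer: 1849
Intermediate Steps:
(m(-5) + 18)² = ((-5)² + 18)² = (25 + 18)² = 43² = 1849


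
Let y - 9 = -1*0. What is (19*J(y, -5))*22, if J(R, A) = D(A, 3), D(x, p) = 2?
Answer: 836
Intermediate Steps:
y = 9 (y = 9 - 1*0 = 9 + 0 = 9)
J(R, A) = 2
(19*J(y, -5))*22 = (19*2)*22 = 38*22 = 836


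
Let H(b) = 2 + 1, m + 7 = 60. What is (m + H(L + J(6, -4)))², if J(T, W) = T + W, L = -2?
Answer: 3136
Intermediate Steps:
m = 53 (m = -7 + 60 = 53)
H(b) = 3
(m + H(L + J(6, -4)))² = (53 + 3)² = 56² = 3136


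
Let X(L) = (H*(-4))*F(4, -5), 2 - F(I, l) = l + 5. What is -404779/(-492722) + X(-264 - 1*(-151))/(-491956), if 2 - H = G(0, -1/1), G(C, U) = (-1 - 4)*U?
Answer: 49780408099/60599386058 ≈ 0.82147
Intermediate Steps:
F(I, l) = -3 - l (F(I, l) = 2 - (l + 5) = 2 - (5 + l) = 2 + (-5 - l) = -3 - l)
G(C, U) = -5*U
H = -3 (H = 2 - (-5)*(-1/1) = 2 - (-5)*(-1*1) = 2 - (-5)*(-1) = 2 - 1*5 = 2 - 5 = -3)
X(L) = 24 (X(L) = (-3*(-4))*(-3 - 1*(-5)) = 12*(-3 + 5) = 12*2 = 24)
-404779/(-492722) + X(-264 - 1*(-151))/(-491956) = -404779/(-492722) + 24/(-491956) = -404779*(-1/492722) + 24*(-1/491956) = 404779/492722 - 6/122989 = 49780408099/60599386058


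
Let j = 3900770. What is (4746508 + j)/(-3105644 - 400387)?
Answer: -2882426/1168677 ≈ -2.4664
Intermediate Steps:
(4746508 + j)/(-3105644 - 400387) = (4746508 + 3900770)/(-3105644 - 400387) = 8647278/(-3506031) = 8647278*(-1/3506031) = -2882426/1168677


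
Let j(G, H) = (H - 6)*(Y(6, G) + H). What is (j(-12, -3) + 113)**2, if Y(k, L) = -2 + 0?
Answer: 24964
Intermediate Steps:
Y(k, L) = -2
j(G, H) = (-6 + H)*(-2 + H) (j(G, H) = (H - 6)*(-2 + H) = (-6 + H)*(-2 + H))
(j(-12, -3) + 113)**2 = ((12 + (-3)**2 - 8*(-3)) + 113)**2 = ((12 + 9 + 24) + 113)**2 = (45 + 113)**2 = 158**2 = 24964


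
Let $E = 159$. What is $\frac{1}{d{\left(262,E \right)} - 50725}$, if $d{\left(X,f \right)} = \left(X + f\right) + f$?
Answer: $- \frac{1}{50145} \approx -1.9942 \cdot 10^{-5}$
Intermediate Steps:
$d{\left(X,f \right)} = X + 2 f$
$\frac{1}{d{\left(262,E \right)} - 50725} = \frac{1}{\left(262 + 2 \cdot 159\right) - 50725} = \frac{1}{\left(262 + 318\right) - 50725} = \frac{1}{580 - 50725} = \frac{1}{-50145} = - \frac{1}{50145}$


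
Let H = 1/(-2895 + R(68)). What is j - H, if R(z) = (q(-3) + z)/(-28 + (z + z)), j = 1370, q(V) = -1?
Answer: 428252518/312593 ≈ 1370.0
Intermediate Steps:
R(z) = (-1 + z)/(-28 + 2*z) (R(z) = (-1 + z)/(-28 + (z + z)) = (-1 + z)/(-28 + 2*z))
H = -108/312593 (H = 1/(-2895 + (-1 + 68)/(2*(-14 + 68))) = 1/(-2895 + (½)*67/54) = 1/(-2895 + (½)*(1/54)*67) = 1/(-2895 + 67/108) = 1/(-312593/108) = -108/312593 ≈ -0.00034550)
j - H = 1370 - 1*(-108/312593) = 1370 + 108/312593 = 428252518/312593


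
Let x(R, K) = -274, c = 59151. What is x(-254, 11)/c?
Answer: -274/59151 ≈ -0.0046322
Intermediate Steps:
x(-254, 11)/c = -274/59151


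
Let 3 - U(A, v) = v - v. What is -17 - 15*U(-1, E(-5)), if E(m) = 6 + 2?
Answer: -62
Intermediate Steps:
E(m) = 8
U(A, v) = 3 (U(A, v) = 3 - (v - v) = 3 - 1*0 = 3 + 0 = 3)
-17 - 15*U(-1, E(-5)) = -17 - 15*3 = -17 - 45 = -62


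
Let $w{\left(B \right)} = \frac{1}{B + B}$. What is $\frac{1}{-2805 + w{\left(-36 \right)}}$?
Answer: $- \frac{72}{201961} \approx -0.0003565$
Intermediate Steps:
$w{\left(B \right)} = \frac{1}{2 B}$
$\frac{1}{-2805 + w{\left(-36 \right)}} = \frac{1}{-2805 + \frac{1}{2 \left(-36\right)}} = \frac{1}{-2805 + \frac{1}{2} \left(- \frac{1}{36}\right)} = \frac{1}{-2805 - \frac{1}{72}} = \frac{1}{- \frac{201961}{72}} = - \frac{72}{201961}$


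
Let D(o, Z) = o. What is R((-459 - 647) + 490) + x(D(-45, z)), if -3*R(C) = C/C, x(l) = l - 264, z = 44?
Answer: -928/3 ≈ -309.33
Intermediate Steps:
x(l) = -264 + l
R(C) = -⅓ (R(C) = -C/(3*C) = -⅓*1 = -⅓)
R((-459 - 647) + 490) + x(D(-45, z)) = -⅓ + (-264 - 45) = -⅓ - 309 = -928/3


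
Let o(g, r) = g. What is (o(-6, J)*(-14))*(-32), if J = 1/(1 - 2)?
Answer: -2688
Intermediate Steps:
J = -1 (J = 1/(-1) = -1)
(o(-6, J)*(-14))*(-32) = -6*(-14)*(-32) = 84*(-32) = -2688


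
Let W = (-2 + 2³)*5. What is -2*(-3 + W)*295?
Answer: -15930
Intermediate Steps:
W = 30 (W = (-2 + 8)*5 = 6*5 = 30)
-2*(-3 + W)*295 = -2*(-3 + 30)*295 = -2*27*295 = -54*295 = -15930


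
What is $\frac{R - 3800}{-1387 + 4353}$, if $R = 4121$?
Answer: $\frac{321}{2966} \approx 0.10823$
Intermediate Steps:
$\frac{R - 3800}{-1387 + 4353} = \frac{4121 - 3800}{-1387 + 4353} = \frac{321}{2966}$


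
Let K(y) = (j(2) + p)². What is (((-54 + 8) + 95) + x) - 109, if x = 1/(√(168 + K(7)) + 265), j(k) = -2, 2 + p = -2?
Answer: -4200995/70021 - 2*√51/70021 ≈ -59.996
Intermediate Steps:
p = -4 (p = -2 - 2 = -4)
K(y) = 36 (K(y) = (-2 - 4)² = (-6)² = 36)
x = 1/(265 + 2*√51) (x = 1/(√(168 + 36) + 265) = 1/(√204 + 265) = 1/(2*√51 + 265) = 1/(265 + 2*√51) ≈ 0.0035806)
(((-54 + 8) + 95) + x) - 109 = (((-54 + 8) + 95) + (265/70021 - 2*√51/70021)) - 109 = ((-46 + 95) + (265/70021 - 2*√51/70021)) - 109 = (49 + (265/70021 - 2*√51/70021)) - 109 = (3431294/70021 - 2*√51/70021) - 109 = -4200995/70021 - 2*√51/70021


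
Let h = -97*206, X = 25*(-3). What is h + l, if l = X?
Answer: -20057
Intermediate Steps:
X = -75
h = -19982
l = -75
h + l = -19982 - 75 = -20057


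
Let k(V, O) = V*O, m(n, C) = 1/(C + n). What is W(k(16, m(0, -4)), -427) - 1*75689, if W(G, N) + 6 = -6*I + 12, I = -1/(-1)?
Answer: -75689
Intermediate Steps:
I = 1 (I = -1*(-1) = 1)
k(V, O) = O*V
W(G, N) = 0 (W(G, N) = -6 + (-6*1 + 12) = -6 + (-6 + 12) = -6 + 6 = 0)
W(k(16, m(0, -4)), -427) - 1*75689 = 0 - 1*75689 = 0 - 75689 = -75689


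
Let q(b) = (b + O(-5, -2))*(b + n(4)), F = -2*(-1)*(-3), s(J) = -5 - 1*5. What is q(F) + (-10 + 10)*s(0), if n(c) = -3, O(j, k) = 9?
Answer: -27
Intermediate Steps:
s(J) = -10 (s(J) = -5 - 5 = -10)
F = -6 (F = 2*(-3) = -6)
q(b) = (-3 + b)*(9 + b) (q(b) = (b + 9)*(b - 3) = (9 + b)*(-3 + b) = (-3 + b)*(9 + b))
q(F) + (-10 + 10)*s(0) = (-27 + (-6)² + 6*(-6)) + (-10 + 10)*(-10) = (-27 + 36 - 36) + 0*(-10) = -27 + 0 = -27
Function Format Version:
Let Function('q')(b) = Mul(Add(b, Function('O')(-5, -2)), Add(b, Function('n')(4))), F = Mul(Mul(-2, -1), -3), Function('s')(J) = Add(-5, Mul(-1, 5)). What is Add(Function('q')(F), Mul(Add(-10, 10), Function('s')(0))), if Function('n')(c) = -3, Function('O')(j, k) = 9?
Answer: -27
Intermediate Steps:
Function('s')(J) = -10 (Function('s')(J) = Add(-5, -5) = -10)
F = -6 (F = Mul(2, -3) = -6)
Function('q')(b) = Mul(Add(-3, b), Add(9, b)) (Function('q')(b) = Mul(Add(b, 9), Add(b, -3)) = Mul(Add(9, b), Add(-3, b)) = Mul(Add(-3, b), Add(9, b)))
Add(Function('q')(F), Mul(Add(-10, 10), Function('s')(0))) = Add(Add(-27, Pow(-6, 2), Mul(6, -6)), Mul(Add(-10, 10), -10)) = Add(Add(-27, 36, -36), Mul(0, -10)) = Add(-27, 0) = -27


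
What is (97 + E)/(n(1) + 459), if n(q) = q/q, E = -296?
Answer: -199/460 ≈ -0.43261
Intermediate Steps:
n(q) = 1
(97 + E)/(n(1) + 459) = (97 - 296)/(1 + 459) = -199/460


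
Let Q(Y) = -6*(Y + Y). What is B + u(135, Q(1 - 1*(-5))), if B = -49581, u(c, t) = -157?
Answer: -49738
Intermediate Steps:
Q(Y) = -12*Y
B + u(135, Q(1 - 1*(-5))) = -49581 - 157 = -49738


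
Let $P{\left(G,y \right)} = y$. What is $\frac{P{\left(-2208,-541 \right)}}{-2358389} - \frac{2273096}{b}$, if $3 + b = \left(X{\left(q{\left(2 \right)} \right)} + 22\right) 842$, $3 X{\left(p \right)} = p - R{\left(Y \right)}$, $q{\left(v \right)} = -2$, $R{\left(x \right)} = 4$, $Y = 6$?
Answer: $- \frac{5360835493527}{39708195593} \approx -135.01$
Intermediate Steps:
$X{\left(p \right)} = - \frac{4}{3} + \frac{p}{3}$ ($X{\left(p \right)} = \frac{p - 4}{3} = \frac{-4 + p}{3} = - \frac{4}{3} + \frac{p}{3}$)
$b = 16837$ ($b = -3 + \left(\left(- \frac{4}{3} + \frac{1}{3} \left(-2\right)\right) + 22\right) 842 = -3 + \left(\left(- \frac{4}{3} - \frac{2}{3}\right) + 22\right) 842 = -3 + \left(-2 + 22\right) 842 = -3 + 20 \cdot 842 = -3 + 16840 = 16837$)
$\frac{P{\left(-2208,-541 \right)}}{-2358389} - \frac{2273096}{b} = - \frac{541}{-2358389} - \frac{2273096}{16837} = \left(-541\right) \left(- \frac{1}{2358389}\right) - \frac{2273096}{16837} = \frac{541}{2358389} - \frac{2273096}{16837} = - \frac{5360835493527}{39708195593}$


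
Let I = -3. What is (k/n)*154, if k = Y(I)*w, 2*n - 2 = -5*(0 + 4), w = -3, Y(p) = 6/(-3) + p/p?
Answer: -154/3 ≈ -51.333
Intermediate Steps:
Y(p) = -1 (Y(p) = 6*(-⅓) + 1 = -2 + 1 = -1)
n = -9 (n = 1 + (-5*(0 + 4))/2 = 1 + (-5*4)/2 = 1 + (½)*(-20) = 1 - 10 = -9)
k = 3 (k = -1*(-3) = 3)
(k/n)*154 = (3/(-9))*154 = (3*(-⅑))*154 = -⅓*154 = -154/3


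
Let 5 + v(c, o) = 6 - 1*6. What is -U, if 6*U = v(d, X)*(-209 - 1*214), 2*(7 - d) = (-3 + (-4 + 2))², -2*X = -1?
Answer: -705/2 ≈ -352.50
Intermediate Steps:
X = ½ (X = -½*(-1) = ½ ≈ 0.50000)
d = -11/2 (d = 7 - (-3 + (-4 + 2))²/2 = 7 - (-3 - 2)²/2 = 7 - ½*(-5)² = 7 - ½*25 = 7 - 25/2 = -11/2 ≈ -5.5000)
v(c, o) = -5 (v(c, o) = -5 + (6 - 1*6) = -5 + (6 - 6) = -5 + 0 = -5)
U = 705/2 (U = (-5*(-209 - 1*214))/6 = (-5*(-209 - 214))/6 = (-5*(-423))/6 = (⅙)*2115 = 705/2 ≈ 352.50)
-U = -1*705/2 = -705/2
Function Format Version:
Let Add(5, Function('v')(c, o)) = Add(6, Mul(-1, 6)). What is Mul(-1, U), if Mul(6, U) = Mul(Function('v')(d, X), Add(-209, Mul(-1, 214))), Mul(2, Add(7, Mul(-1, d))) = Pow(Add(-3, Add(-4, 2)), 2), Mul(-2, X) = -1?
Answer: Rational(-705, 2) ≈ -352.50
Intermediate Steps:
X = Rational(1, 2) (X = Mul(Rational(-1, 2), -1) = Rational(1, 2) ≈ 0.50000)
d = Rational(-11, 2) (d = Add(7, Mul(Rational(-1, 2), Pow(Add(-3, Add(-4, 2)), 2))) = Add(7, Mul(Rational(-1, 2), Pow(Add(-3, -2), 2))) = Add(7, Mul(Rational(-1, 2), Pow(-5, 2))) = Add(7, Mul(Rational(-1, 2), 25)) = Add(7, Rational(-25, 2)) = Rational(-11, 2) ≈ -5.5000)
Function('v')(c, o) = -5 (Function('v')(c, o) = Add(-5, Add(6, Mul(-1, 6))) = Add(-5, Add(6, -6)) = Add(-5, 0) = -5)
U = Rational(705, 2) (U = Mul(Rational(1, 6), Mul(-5, Add(-209, Mul(-1, 214)))) = Mul(Rational(1, 6), Mul(-5, Add(-209, -214))) = Mul(Rational(1, 6), Mul(-5, -423)) = Mul(Rational(1, 6), 2115) = Rational(705, 2) ≈ 352.50)
Mul(-1, U) = Mul(-1, Rational(705, 2)) = Rational(-705, 2)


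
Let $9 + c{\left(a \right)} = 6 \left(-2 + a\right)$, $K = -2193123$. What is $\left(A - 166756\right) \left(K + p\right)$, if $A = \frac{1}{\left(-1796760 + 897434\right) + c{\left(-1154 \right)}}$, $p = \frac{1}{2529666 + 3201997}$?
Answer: $\frac{1899691980346483388309596}{5194439958673} \approx 3.6572 \cdot 10^{11}$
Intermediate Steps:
$p = \frac{1}{5731663} \approx 1.7447 \cdot 10^{-7}$
$c{\left(a \right)} = -21 + 6 a$ ($c{\left(a \right)} = -9 + 6 \left(-2 + a\right) = -9 + \left(-12 + 6 a\right) = -21 + 6 a$)
$A = - \frac{1}{906271}$ ($A = \frac{1}{\left(-1796760 + 897434\right) + \left(-21 + 6 \left(-1154\right)\right)} = \frac{1}{-899326 - 6945} = \frac{1}{-906271} = - \frac{1}{906271} \approx -1.1034 \cdot 10^{-6}$)
$\left(A - 166756\right) \left(K + p\right) = \left(- \frac{1}{906271} - 166756\right) \left(-2193123 + \frac{1}{5731663}\right) = \left(- \frac{151126126877}{906271}\right) \left(- \frac{12570241953548}{5731663}\right) = \frac{1899691980346483388309596}{5194439958673}$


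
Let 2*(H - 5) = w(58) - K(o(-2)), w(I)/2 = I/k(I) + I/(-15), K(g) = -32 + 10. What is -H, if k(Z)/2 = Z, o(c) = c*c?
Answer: -379/30 ≈ -12.633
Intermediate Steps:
o(c) = c**2
k(Z) = 2*Z
K(g) = -22
w(I) = 1 - 2*I/15 (w(I) = 2*(I/((2*I)) + I/(-15)) = 2*(I*(1/(2*I)) + I*(-1/15)) = 2*(1/2 - I/15) = 1 - 2*I/15)
H = 379/30 (H = 5 + ((1 - 2/15*58) - 1*(-22))/2 = 5 + ((1 - 116/15) + 22)/2 = 5 + (-101/15 + 22)/2 = 5 + (1/2)*(229/15) = 5 + 229/30 = 379/30 ≈ 12.633)
-H = -1*379/30 = -379/30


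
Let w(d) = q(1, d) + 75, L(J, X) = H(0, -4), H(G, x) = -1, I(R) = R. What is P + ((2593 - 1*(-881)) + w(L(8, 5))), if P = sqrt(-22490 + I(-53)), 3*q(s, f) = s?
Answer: 10648/3 + I*sqrt(22543) ≈ 3549.3 + 150.14*I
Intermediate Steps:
q(s, f) = s/3
L(J, X) = -1
w(d) = 226/3 (w(d) = (1/3)*1 + 75 = 1/3 + 75 = 226/3)
P = I*sqrt(22543) (P = sqrt(-22490 - 53) = sqrt(-22543) = I*sqrt(22543) ≈ 150.14*I)
P + ((2593 - 1*(-881)) + w(L(8, 5))) = I*sqrt(22543) + ((2593 - 1*(-881)) + 226/3) = I*sqrt(22543) + ((2593 + 881) + 226/3) = I*sqrt(22543) + (3474 + 226/3) = I*sqrt(22543) + 10648/3 = 10648/3 + I*sqrt(22543)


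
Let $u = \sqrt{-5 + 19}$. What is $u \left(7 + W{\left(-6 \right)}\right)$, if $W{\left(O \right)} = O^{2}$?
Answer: $43 \sqrt{14} \approx 160.89$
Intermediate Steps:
$u = \sqrt{14} \approx 3.7417$
$u \left(7 + W{\left(-6 \right)}\right) = \sqrt{14} \left(7 + \left(-6\right)^{2}\right) = \sqrt{14} \left(7 + 36\right) = \sqrt{14} \cdot 43 = 43 \sqrt{14}$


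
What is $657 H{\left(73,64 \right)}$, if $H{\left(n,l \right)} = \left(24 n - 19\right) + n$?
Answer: $1186542$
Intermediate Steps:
$H{\left(n,l \right)} = -19 + 25 n$ ($H{\left(n,l \right)} = \left(-19 + 24 n\right) + n = -19 + 25 n$)
$657 H{\left(73,64 \right)} = 657 \left(-19 + 25 \cdot 73\right) = 657 \left(-19 + 1825\right) = 657 \cdot 1806 = 1186542$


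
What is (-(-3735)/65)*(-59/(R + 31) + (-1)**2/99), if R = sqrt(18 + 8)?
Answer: -1359208/12155 + 44073*sqrt(26)/12155 ≈ -93.334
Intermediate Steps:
R = sqrt(26) ≈ 5.0990
(-(-3735)/65)*(-59/(R + 31) + (-1)**2/99) = (-(-3735)/65)*(-59/(sqrt(26) + 31) + (-1)**2/99) = (-(-3735)/65)*(-59/(31 + sqrt(26)) + 1*(1/99)) = (-83*(-9/13))*(-59/(31 + sqrt(26)) + 1/99) = 747*(1/99 - 59/(31 + sqrt(26)))/13 = 83/143 - 44073/(13*(31 + sqrt(26)))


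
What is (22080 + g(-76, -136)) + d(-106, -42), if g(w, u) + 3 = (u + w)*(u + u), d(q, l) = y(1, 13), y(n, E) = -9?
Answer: 79732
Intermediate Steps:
d(q, l) = -9
g(w, u) = -3 + 2*u*(u + w) (g(w, u) = -3 + (u + w)*(u + u) = -3 + (u + w)*(2*u) = -3 + 2*u*(u + w))
(22080 + g(-76, -136)) + d(-106, -42) = (22080 + (-3 + 2*(-136)² + 2*(-136)*(-76))) - 9 = (22080 + (-3 + 2*18496 + 20672)) - 9 = (22080 + (-3 + 36992 + 20672)) - 9 = (22080 + 57661) - 9 = 79741 - 9 = 79732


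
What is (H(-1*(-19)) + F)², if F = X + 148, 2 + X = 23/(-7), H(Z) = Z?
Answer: 1281424/49 ≈ 26152.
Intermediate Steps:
X = -37/7 (X = -2 + 23/(-7) = -2 + 23*(-⅐) = -2 - 23/7 = -37/7 ≈ -5.2857)
F = 999/7 (F = -37/7 + 148 = 999/7 ≈ 142.71)
(H(-1*(-19)) + F)² = (-1*(-19) + 999/7)² = (19 + 999/7)² = (1132/7)² = 1281424/49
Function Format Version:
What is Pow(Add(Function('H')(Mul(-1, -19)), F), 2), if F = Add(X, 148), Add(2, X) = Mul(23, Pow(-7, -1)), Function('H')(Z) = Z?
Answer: Rational(1281424, 49) ≈ 26152.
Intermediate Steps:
X = Rational(-37, 7) (X = Add(-2, Mul(23, Pow(-7, -1))) = Add(-2, Mul(23, Rational(-1, 7))) = Add(-2, Rational(-23, 7)) = Rational(-37, 7) ≈ -5.2857)
F = Rational(999, 7) (F = Add(Rational(-37, 7), 148) = Rational(999, 7) ≈ 142.71)
Pow(Add(Function('H')(Mul(-1, -19)), F), 2) = Pow(Add(Mul(-1, -19), Rational(999, 7)), 2) = Pow(Add(19, Rational(999, 7)), 2) = Pow(Rational(1132, 7), 2) = Rational(1281424, 49)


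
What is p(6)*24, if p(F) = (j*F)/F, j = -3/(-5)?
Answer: 72/5 ≈ 14.400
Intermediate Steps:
j = ⅗ (j = -3*(-⅕) = ⅗ ≈ 0.60000)
p(F) = ⅗ (p(F) = (3*F/5)/F = ⅗)
p(6)*24 = (⅗)*24 = 72/5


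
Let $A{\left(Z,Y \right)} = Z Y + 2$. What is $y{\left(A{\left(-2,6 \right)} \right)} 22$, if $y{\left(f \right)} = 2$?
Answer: $44$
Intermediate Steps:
$A{\left(Z,Y \right)} = 2 + Y Z$ ($A{\left(Z,Y \right)} = Y Z + 2 = 2 + Y Z$)
$y{\left(A{\left(-2,6 \right)} \right)} 22 = 2 \cdot 22 = 44$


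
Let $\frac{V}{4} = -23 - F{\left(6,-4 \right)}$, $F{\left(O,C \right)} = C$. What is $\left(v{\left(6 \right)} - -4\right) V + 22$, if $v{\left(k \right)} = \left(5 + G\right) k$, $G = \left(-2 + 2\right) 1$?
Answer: $-2562$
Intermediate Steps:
$G = 0$ ($G = 0 \cdot 1 = 0$)
$V = -76$ ($V = 4 \left(-23 - -4\right) = 4 \left(-23 + 4\right) = 4 \left(-19\right) = -76$)
$v{\left(k \right)} = 5 k$ ($v{\left(k \right)} = \left(5 + 0\right) k = 5 k$)
$\left(v{\left(6 \right)} - -4\right) V + 22 = \left(5 \cdot 6 - -4\right) \left(-76\right) + 22 = \left(30 + 4\right) \left(-76\right) + 22 = 34 \left(-76\right) + 22 = -2584 + 22 = -2562$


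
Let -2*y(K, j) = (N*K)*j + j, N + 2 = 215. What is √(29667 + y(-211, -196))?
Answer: I*√4374649 ≈ 2091.6*I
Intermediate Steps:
N = 213 (N = -2 + 215 = 213)
y(K, j) = -j/2 - 213*K*j/2 (y(K, j) = -((213*K)*j + j)/2 = -(213*K*j + j)/2 = -(j + 213*K*j)/2 = -j/2 - 213*K*j/2)
√(29667 + y(-211, -196)) = √(29667 - ½*(-196)*(1 + 213*(-211))) = √(29667 - ½*(-196)*(1 - 44943)) = √(29667 - ½*(-196)*(-44942)) = √(29667 - 4404316) = √(-4374649) = I*√4374649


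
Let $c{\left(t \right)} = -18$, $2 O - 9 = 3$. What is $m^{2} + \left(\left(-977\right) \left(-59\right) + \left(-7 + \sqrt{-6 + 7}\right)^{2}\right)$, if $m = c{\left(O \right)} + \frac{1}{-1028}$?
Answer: $\frac{61296679361}{1056784} \approx 58003.0$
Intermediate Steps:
$O = 6$ ($O = \frac{9}{2} + \frac{1}{2} \cdot 3 = \frac{9}{2} + \frac{3}{2} = 6$)
$m = - \frac{18505}{1028}$ ($m = -18 + \frac{1}{-1028} = -18 - \frac{1}{1028} = - \frac{18505}{1028} \approx -18.001$)
$m^{2} + \left(\left(-977\right) \left(-59\right) + \left(-7 + \sqrt{-6 + 7}\right)^{2}\right) = \left(- \frac{18505}{1028}\right)^{2} + \left(\left(-977\right) \left(-59\right) + \left(-7 + \sqrt{-6 + 7}\right)^{2}\right) = \frac{342435025}{1056784} + \left(57643 + \left(-7 + \sqrt{1}\right)^{2}\right) = \frac{342435025}{1056784} + \left(57643 + \left(-7 + 1\right)^{2}\right) = \frac{342435025}{1056784} + \left(57643 + \left(-6\right)^{2}\right) = \frac{342435025}{1056784} + \left(57643 + 36\right) = \frac{342435025}{1056784} + 57679 = \frac{61296679361}{1056784}$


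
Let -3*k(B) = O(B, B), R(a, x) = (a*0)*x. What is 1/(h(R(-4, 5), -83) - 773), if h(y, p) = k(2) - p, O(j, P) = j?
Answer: -3/2072 ≈ -0.0014479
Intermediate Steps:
R(a, x) = 0 (R(a, x) = 0*x = 0)
k(B) = -B/3
h(y, p) = -⅔ - p (h(y, p) = -⅓*2 - p = -⅔ - p)
1/(h(R(-4, 5), -83) - 773) = 1/((-⅔ - 1*(-83)) - 773) = 1/((-⅔ + 83) - 773) = 1/(247/3 - 773) = 1/(-2072/3) = -3/2072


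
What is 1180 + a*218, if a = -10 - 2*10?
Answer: -5360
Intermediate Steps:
a = -30 (a = -10 - 20 = -30)
1180 + a*218 = 1180 - 30*218 = 1180 - 6540 = -5360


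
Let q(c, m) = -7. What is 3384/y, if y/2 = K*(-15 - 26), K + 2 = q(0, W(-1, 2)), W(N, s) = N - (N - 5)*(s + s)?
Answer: 188/41 ≈ 4.5854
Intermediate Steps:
W(N, s) = N - 2*s*(-5 + N) (W(N, s) = N - (-5 + N)*2*s = N - 2*s*(-5 + N))
K = -9 (K = -2 - 7 = -9)
y = 738 (y = 2*(-9*(-15 - 26)) = 2*(-9*(-41)) = 2*369 = 738)
3384/y = 3384/738 = 3384*(1/738) = 188/41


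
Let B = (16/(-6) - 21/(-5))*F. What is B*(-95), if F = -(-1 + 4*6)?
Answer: 10051/3 ≈ 3350.3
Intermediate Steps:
F = -23 (F = -(-1 + 24) = -1*23 = -23)
B = -529/15 (B = (16/(-6) - 21/(-5))*(-23) = (16*(-1/6) - 21*(-1/5))*(-23) = (-8/3 + 21/5)*(-23) = (23/15)*(-23) = -529/15 ≈ -35.267)
B*(-95) = -529/15*(-95) = 10051/3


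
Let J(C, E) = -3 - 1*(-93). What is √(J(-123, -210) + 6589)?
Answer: √6679 ≈ 81.725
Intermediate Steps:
J(C, E) = 90 (J(C, E) = -3 + 93 = 90)
√(J(-123, -210) + 6589) = √(90 + 6589) = √6679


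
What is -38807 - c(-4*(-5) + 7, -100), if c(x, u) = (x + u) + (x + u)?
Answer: -38661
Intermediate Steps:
c(x, u) = 2*u + 2*x (c(x, u) = (u + x) + (u + x) = 2*u + 2*x)
-38807 - c(-4*(-5) + 7, -100) = -38807 - (2*(-100) + 2*(-4*(-5) + 7)) = -38807 - (-200 + 2*(20 + 7)) = -38807 - (-200 + 2*27) = -38807 - (-200 + 54) = -38807 - 1*(-146) = -38807 + 146 = -38661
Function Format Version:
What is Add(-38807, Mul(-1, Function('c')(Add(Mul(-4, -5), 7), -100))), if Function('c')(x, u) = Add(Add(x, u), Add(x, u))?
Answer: -38661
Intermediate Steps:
Function('c')(x, u) = Add(Mul(2, u), Mul(2, x)) (Function('c')(x, u) = Add(Add(u, x), Add(u, x)) = Add(Mul(2, u), Mul(2, x)))
Add(-38807, Mul(-1, Function('c')(Add(Mul(-4, -5), 7), -100))) = Add(-38807, Mul(-1, Add(Mul(2, -100), Mul(2, Add(Mul(-4, -5), 7))))) = Add(-38807, Mul(-1, Add(-200, Mul(2, Add(20, 7))))) = Add(-38807, Mul(-1, Add(-200, Mul(2, 27)))) = Add(-38807, Mul(-1, Add(-200, 54))) = Add(-38807, Mul(-1, -146)) = Add(-38807, 146) = -38661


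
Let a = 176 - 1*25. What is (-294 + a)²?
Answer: 20449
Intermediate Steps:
a = 151 (a = 176 - 25 = 151)
(-294 + a)² = (-294 + 151)² = (-143)² = 20449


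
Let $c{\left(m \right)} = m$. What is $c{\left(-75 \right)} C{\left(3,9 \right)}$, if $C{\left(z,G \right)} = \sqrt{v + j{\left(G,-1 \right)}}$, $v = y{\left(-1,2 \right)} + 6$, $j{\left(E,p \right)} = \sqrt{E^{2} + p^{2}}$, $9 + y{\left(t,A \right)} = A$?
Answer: $- 75 \sqrt{-1 + \sqrt{82}} \approx -212.86$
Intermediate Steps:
$y{\left(t,A \right)} = -9 + A$
$v = -1$ ($v = \left(-9 + 2\right) + 6 = -7 + 6 = -1$)
$C{\left(z,G \right)} = \sqrt{-1 + \sqrt{1 + G^{2}}}$ ($C{\left(z,G \right)} = \sqrt{-1 + \sqrt{G^{2} + \left(-1\right)^{2}}} = \sqrt{-1 + \sqrt{G^{2} + 1}} = \sqrt{-1 + \sqrt{1 + G^{2}}}$)
$c{\left(-75 \right)} C{\left(3,9 \right)} = - 75 \sqrt{-1 + \sqrt{1 + 9^{2}}} = - 75 \sqrt{-1 + \sqrt{1 + 81}} = - 75 \sqrt{-1 + \sqrt{82}}$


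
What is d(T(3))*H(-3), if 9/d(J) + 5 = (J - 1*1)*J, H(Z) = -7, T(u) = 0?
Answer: 63/5 ≈ 12.600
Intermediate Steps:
d(J) = 9/(-5 + J*(-1 + J)) (d(J) = 9/(-5 + (J - 1*1)*J) = 9/(-5 + (J - 1)*J) = 9/(-5 + (-1 + J)*J) = 9/(-5 + J*(-1 + J)))
d(T(3))*H(-3) = (9/(-5 + 0² - 1*0))*(-7) = (9/(-5 + 0 + 0))*(-7) = (9/(-5))*(-7) = (9*(-⅕))*(-7) = -9/5*(-7) = 63/5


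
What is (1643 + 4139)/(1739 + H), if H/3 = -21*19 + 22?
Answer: 2891/304 ≈ 9.5099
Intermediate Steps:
H = -1131 (H = 3*(-21*19 + 22) = 3*(-399 + 22) = 3*(-377) = -1131)
(1643 + 4139)/(1739 + H) = (1643 + 4139)/(1739 - 1131) = 5782/608 = 5782*(1/608) = 2891/304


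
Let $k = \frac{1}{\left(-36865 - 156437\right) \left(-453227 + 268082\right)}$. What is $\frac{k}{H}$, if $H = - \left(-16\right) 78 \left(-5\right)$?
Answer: $- \frac{1}{223322728449600} \approx -4.4778 \cdot 10^{-15}$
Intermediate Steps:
$H = -6240$ ($H = - \left(-1248\right) \left(-5\right) = \left(-1\right) 6240 = -6240$)
$k = \frac{1}{35788898790}$ ($k = \frac{1}{\left(-193302\right) \left(-185145\right)} = \frac{1}{35788898790} \approx 2.7942 \cdot 10^{-11}$)
$\frac{k}{H} = \frac{1}{35788898790 \left(-6240\right)} = \frac{1}{35788898790} \left(- \frac{1}{6240}\right) = - \frac{1}{223322728449600}$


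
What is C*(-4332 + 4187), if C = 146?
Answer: -21170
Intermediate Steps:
C*(-4332 + 4187) = 146*(-4332 + 4187) = 146*(-145) = -21170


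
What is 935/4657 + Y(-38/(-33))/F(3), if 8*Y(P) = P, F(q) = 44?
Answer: 5518963/27047856 ≈ 0.20404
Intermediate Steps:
Y(P) = P/8
935/4657 + Y(-38/(-33))/F(3) = 935/4657 + ((-38/(-33))/8)/44 = 935*(1/4657) + ((-38*(-1/33))/8)*(1/44) = 935/4657 + ((1/8)*(38/33))*(1/44) = 935/4657 + (19/132)*(1/44) = 935/4657 + 19/5808 = 5518963/27047856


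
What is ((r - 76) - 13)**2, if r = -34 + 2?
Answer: 14641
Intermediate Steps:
r = -32
((r - 76) - 13)**2 = ((-32 - 76) - 13)**2 = (-108 - 13)**2 = (-121)**2 = 14641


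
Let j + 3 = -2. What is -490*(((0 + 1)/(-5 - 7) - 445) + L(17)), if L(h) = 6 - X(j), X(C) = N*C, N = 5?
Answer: 1217405/6 ≈ 2.0290e+5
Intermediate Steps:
j = -5 (j = -3 - 2 = -5)
X(C) = 5*C
L(h) = 31 (L(h) = 6 - 5*(-5) = 6 - 1*(-25) = 6 + 25 = 31)
-490*(((0 + 1)/(-5 - 7) - 445) + L(17)) = -490*(((0 + 1)/(-5 - 7) - 445) + 31) = -490*((1/(-12) - 445) + 31) = -490*((-1/12*1 - 445) + 31) = -490*((-1/12 - 445) + 31) = -490*(-5341/12 + 31) = -490*(-4969/12) = 1217405/6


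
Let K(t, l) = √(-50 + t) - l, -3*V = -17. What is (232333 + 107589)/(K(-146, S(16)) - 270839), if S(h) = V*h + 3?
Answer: -29602277331/23594306806 - 1529649*I/23594306806 ≈ -1.2546 - 6.4831e-5*I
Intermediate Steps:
V = 17/3 (V = -⅓*(-17) = 17/3 ≈ 5.6667)
S(h) = 3 + 17*h/3 (S(h) = 17*h/3 + 3 = 3 + 17*h/3)
(232333 + 107589)/(K(-146, S(16)) - 270839) = (232333 + 107589)/((√(-50 - 146) - (3 + (17/3)*16)) - 270839) = 339922/((√(-196) - (3 + 272/3)) - 270839) = 339922/((14*I - 1*281/3) - 270839) = 339922/((14*I - 281/3) - 270839) = 339922/((-281/3 + 14*I) - 270839) = 339922/(-812798/3 + 14*I) = 339922*(9*(-812798/3 - 14*I)/660640590568) = 1529649*(-812798/3 - 14*I)/330320295284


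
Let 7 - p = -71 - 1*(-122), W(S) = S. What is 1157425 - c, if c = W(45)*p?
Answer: 1159405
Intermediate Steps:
p = -44 (p = 7 - (-71 - 1*(-122)) = 7 - (-71 + 122) = 7 - 1*51 = 7 - 51 = -44)
c = -1980 (c = 45*(-44) = -1980)
1157425 - c = 1157425 - 1*(-1980) = 1157425 + 1980 = 1159405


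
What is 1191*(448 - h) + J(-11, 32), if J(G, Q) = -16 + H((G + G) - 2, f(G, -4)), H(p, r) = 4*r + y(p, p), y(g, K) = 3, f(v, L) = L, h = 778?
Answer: -393059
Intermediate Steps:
H(p, r) = 3 + 4*r (H(p, r) = 4*r + 3 = 3 + 4*r)
J(G, Q) = -29 (J(G, Q) = -16 + (3 + 4*(-4)) = -16 + (3 - 16) = -16 - 13 = -29)
1191*(448 - h) + J(-11, 32) = 1191*(448 - 1*778) - 29 = 1191*(448 - 778) - 29 = 1191*(-330) - 29 = -393030 - 29 = -393059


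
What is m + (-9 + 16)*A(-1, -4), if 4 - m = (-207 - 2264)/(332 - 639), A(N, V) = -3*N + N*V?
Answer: 13800/307 ≈ 44.951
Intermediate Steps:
m = -1243/307 (m = 4 - (-207 - 2264)/(332 - 639) = 4 - (-2471)/(-307) = 4 - (-2471)*(-1)/307 = 4 - 1*2471/307 = 4 - 2471/307 = -1243/307 ≈ -4.0489)
m + (-9 + 16)*A(-1, -4) = -1243/307 + (-9 + 16)*(-(-3 - 4)) = -1243/307 + 7*(-1*(-7)) = -1243/307 + 7*7 = -1243/307 + 49 = 13800/307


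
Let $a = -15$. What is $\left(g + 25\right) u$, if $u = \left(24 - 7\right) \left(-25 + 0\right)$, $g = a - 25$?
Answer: $6375$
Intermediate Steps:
$g = -40$ ($g = -15 - 25 = -40$)
$u = -425$ ($u = 17 \left(-25\right) = -425$)
$\left(g + 25\right) u = \left(-40 + 25\right) \left(-425\right) = \left(-15\right) \left(-425\right) = 6375$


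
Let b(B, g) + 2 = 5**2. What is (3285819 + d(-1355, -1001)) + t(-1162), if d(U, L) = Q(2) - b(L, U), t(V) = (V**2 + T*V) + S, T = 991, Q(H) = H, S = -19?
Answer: 3484481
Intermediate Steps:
b(B, g) = 23 (b(B, g) = -2 + 5**2 = -2 + 25 = 23)
t(V) = -19 + V**2 + 991*V (t(V) = (V**2 + 991*V) - 19 = -19 + V**2 + 991*V)
d(U, L) = -21 (d(U, L) = 2 - 1*23 = 2 - 23 = -21)
(3285819 + d(-1355, -1001)) + t(-1162) = (3285819 - 21) + (-19 + (-1162)**2 + 991*(-1162)) = 3285798 + (-19 + 1350244 - 1151542) = 3285798 + 198683 = 3484481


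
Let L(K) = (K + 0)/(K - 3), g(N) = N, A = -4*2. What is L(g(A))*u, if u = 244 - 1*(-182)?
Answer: 3408/11 ≈ 309.82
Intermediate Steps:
A = -8
L(K) = K/(-3 + K)
u = 426 (u = 244 + 182 = 426)
L(g(A))*u = -8/(-3 - 8)*426 = -8/(-11)*426 = -8*(-1/11)*426 = (8/11)*426 = 3408/11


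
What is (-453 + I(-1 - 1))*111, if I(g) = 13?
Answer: -48840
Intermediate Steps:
(-453 + I(-1 - 1))*111 = (-453 + 13)*111 = -440*111 = -48840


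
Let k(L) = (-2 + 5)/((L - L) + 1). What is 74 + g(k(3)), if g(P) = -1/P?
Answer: 221/3 ≈ 73.667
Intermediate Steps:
k(L) = 3 (k(L) = 3/(0 + 1) = 3/1 = 3*1 = 3)
74 + g(k(3)) = 74 - 1/3 = 74 - 1*⅓ = 74 - ⅓ = 221/3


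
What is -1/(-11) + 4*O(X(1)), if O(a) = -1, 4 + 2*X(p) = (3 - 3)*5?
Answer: -43/11 ≈ -3.9091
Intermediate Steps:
X(p) = -2 (X(p) = -2 + ((3 - 3)*5)/2 = -2 + (0*5)/2 = -2 + (1/2)*0 = -2 + 0 = -2)
-1/(-11) + 4*O(X(1)) = -1/(-11) + 4*(-1) = -1*(-1/11) - 4 = 1/11 - 4 = -43/11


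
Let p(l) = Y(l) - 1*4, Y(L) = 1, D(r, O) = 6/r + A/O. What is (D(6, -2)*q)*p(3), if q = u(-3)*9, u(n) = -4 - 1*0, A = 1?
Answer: 54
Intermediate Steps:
u(n) = -4 (u(n) = -4 + 0 = -4)
D(r, O) = 1/O + 6/r (D(r, O) = 6/r + 1/O = 1/O + 6/r)
q = -36 (q = -4*9 = -36)
p(l) = -3 (p(l) = 1 - 1*4 = 1 - 4 = -3)
(D(6, -2)*q)*p(3) = ((1/(-2) + 6/6)*(-36))*(-3) = ((-1/2 + 6*(1/6))*(-36))*(-3) = ((-1/2 + 1)*(-36))*(-3) = ((1/2)*(-36))*(-3) = -18*(-3) = 54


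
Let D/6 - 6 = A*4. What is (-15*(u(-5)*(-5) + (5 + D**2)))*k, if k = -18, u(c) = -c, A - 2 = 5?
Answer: 11230920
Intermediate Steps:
A = 7 (A = 2 + 5 = 7)
D = 204 (D = 36 + 6*(7*4) = 36 + 6*28 = 36 + 168 = 204)
(-15*(u(-5)*(-5) + (5 + D**2)))*k = -15*(-1*(-5)*(-5) + (5 + 204**2))*(-18) = -15*(5*(-5) + (5 + 41616))*(-18) = -15*(-25 + 41621)*(-18) = -15*41596*(-18) = -623940*(-18) = 11230920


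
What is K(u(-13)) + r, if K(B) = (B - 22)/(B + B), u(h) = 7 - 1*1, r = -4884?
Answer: -14656/3 ≈ -4885.3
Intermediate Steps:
u(h) = 6 (u(h) = 7 - 1 = 6)
K(B) = (-22 + B)/(2*B) (K(B) = (-22 + B)/((2*B)) = (-22 + B)*(1/(2*B)) = (-22 + B)/(2*B))
K(u(-13)) + r = (½)*(-22 + 6)/6 - 4884 = (½)*(⅙)*(-16) - 4884 = -4/3 - 4884 = -14656/3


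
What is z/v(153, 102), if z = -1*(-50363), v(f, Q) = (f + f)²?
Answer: 50363/93636 ≈ 0.53786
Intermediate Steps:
v(f, Q) = 4*f² (v(f, Q) = (2*f)² = 4*f²)
z = 50363
z/v(153, 102) = 50363/((4*153²)) = 50363/((4*23409)) = 50363/93636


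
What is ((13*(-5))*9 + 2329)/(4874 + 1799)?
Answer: 1744/6673 ≈ 0.26135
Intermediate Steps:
((13*(-5))*9 + 2329)/(4874 + 1799) = (-65*9 + 2329)/6673 = (-585 + 2329)*(1/6673) = 1744*(1/6673) = 1744/6673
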